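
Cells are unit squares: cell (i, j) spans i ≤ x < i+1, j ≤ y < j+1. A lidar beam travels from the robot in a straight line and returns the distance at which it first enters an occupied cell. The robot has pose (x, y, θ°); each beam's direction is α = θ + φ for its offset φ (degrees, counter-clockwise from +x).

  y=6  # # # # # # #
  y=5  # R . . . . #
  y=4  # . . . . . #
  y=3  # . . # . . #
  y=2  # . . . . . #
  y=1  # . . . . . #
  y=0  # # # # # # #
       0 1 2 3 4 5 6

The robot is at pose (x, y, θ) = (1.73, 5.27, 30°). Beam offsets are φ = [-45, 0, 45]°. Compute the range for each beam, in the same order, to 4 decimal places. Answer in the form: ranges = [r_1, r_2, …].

beam 1: φ=-45°, α=345°
  d=(0.9659,-0.2588)  start (1,5)  tX=0.2795 tY=1.0432  stride 1/|dx|=1.0353 1/|dy|=3.8637
    cross x-line → (2,5), t=0.2795
    cross y-line → (2,4), t=1.0432
    cross x-line → (3,4), t=1.3148
    cross x-line → (4,4), t=2.3501
    cross x-line → (5,4), t=3.3854
    cross x-line → (6,4), t=4.4206 (wall)
  → r_1 = 4.4206
beam 2: φ=0°, α=30°
  d=(0.8660,0.5000)  start (1,5)  tX=0.3118 tY=1.4600  stride 1/|dx|=1.1547 1/|dy|=2.0000
    cross x-line → (2,5), t=0.3118
    cross y-line → (2,6), t=1.4600 (wall)
  → r_2 = 1.4600
beam 3: φ=45°, α=75°
  d=(0.2588,0.9659)  start (1,5)  tX=1.0432 tY=0.7558  stride 1/|dx|=3.8637 1/|dy|=1.0353
    cross y-line → (1,6), t=0.7558 (wall)
  → r_3 = 0.7558

ranges = [4.4206, 1.4600, 0.7558]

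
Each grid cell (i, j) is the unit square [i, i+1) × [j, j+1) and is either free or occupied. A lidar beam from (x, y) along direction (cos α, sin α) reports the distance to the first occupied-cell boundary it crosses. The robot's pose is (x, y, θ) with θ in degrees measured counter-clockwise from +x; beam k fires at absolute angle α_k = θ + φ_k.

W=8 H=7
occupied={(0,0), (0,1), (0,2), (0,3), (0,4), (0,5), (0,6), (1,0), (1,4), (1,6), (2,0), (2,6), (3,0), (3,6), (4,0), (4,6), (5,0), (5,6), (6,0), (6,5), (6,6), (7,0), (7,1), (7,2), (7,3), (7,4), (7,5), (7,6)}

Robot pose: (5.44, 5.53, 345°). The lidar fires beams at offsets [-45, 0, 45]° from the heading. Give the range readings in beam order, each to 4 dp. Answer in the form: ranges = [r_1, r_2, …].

ranges = [3.1200, 0.5798, 0.6466]

beam 1: φ=-45°, α=300°
  cosα=0.5000 sinα=-0.8660 | (5,5) | tMaxX 1.1200 tMaxY 0.6120 | tΔX 2.0000 tΔY 1.1547
    t=0.6120 [y] (5,4)
    t=1.1200 [x] (6,4)
    t=1.7667 [y] (6,3)
    t=2.9214 [y] (6,2)
    t=3.1200 [x] (7,2) — stop
  → r_1 = 3.1200
beam 2: φ=0°, α=345°
  cosα=0.9659 sinα=-0.2588 | (5,5) | tMaxX 0.5798 tMaxY 2.0478 | tΔX 1.0353 tΔY 3.8637
    t=0.5798 [x] (6,5) — stop
  → r_2 = 0.5798
beam 3: φ=45°, α=30°
  cosα=0.8660 sinα=0.5000 | (5,5) | tMaxX 0.6466 tMaxY 0.9400 | tΔX 1.1547 tΔY 2.0000
    t=0.6466 [x] (6,5) — stop
  → r_3 = 0.6466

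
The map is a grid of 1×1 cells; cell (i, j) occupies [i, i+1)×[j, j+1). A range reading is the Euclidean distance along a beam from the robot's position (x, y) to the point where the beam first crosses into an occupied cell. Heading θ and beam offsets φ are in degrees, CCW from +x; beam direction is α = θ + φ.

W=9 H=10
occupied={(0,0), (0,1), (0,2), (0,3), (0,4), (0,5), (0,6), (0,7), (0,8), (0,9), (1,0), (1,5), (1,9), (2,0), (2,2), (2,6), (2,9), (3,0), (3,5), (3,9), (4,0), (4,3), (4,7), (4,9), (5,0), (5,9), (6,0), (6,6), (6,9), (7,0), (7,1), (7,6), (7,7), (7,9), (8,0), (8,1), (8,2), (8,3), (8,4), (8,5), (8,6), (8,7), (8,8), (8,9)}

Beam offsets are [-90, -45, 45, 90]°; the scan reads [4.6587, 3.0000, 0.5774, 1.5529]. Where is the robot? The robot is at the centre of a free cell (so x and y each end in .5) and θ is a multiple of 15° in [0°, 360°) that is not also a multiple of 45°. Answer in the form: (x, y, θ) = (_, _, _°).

The pose lattice has 46·16 = 736 candidates. Test each by forward raycasting.
  (1.5, 6.5, 240°): beam 1 = 0.5774 ≠ 4.6587 ✗
  (1.5, 6.5, 255°): beam 1 = 0.5176 ≠ 4.6587 ✗
  (3.5, 2.5, 60°): beam 1 = 3.0000 ≠ 4.6587 ✗
  (5.5, 5.5, 300°): beam 1 = 5.1962 ≠ 4.6587 ✗
  (5.5, 6.5, 120°): beam 1 = 0.5774 ≠ 4.6587 ✗
  …
  (3.5, 2.5, 165°): r_1=4.6587, r_2=3.0000, r_3=0.5774, r_4=1.5529 — all match ✓
Unique over the lattice → pose = (3.5, 2.5, 165°).

(x, y, θ) = (3.5, 2.5, 165°)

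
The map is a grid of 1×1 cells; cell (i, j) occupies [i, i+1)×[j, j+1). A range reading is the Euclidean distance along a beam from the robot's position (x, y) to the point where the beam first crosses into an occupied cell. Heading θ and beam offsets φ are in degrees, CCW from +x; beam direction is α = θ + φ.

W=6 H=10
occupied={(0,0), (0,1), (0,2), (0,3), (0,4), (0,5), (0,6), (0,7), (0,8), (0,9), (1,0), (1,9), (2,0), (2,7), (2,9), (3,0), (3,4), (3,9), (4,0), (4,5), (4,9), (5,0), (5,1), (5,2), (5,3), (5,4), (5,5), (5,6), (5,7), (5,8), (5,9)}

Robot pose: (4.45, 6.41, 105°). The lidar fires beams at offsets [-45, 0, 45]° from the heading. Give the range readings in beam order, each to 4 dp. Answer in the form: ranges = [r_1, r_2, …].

beam 1: φ=-45°, α=60°
  cosα=0.5000 sinα=0.8660 | (4,6) | tMaxX 1.1000 tMaxY 0.6813 | tΔX 2.0000 tΔY 1.1547
    t=0.6813 [y] (4,7)
    t=1.1000 [x] (5,7) — stop
  → r_1 = 1.1000
beam 2: φ=0°, α=105°
  cosα=-0.2588 sinα=0.9659 | (4,6) | tMaxX 1.7387 tMaxY 0.6108 | tΔX 3.8637 tΔY 1.0353
    t=0.6108 [y] (4,7)
    t=1.6461 [y] (4,8)
    t=1.7387 [x] (3,8)
    t=2.6814 [y] (3,9) — stop
  → r_2 = 2.6814
beam 3: φ=45°, α=150°
  cosα=-0.8660 sinα=0.5000 | (4,6) | tMaxX 0.5196 tMaxY 1.1800 | tΔX 1.1547 tΔY 2.0000
    t=0.5196 [x] (3,6)
    t=1.1800 [y] (3,7)
    t=1.6743 [x] (2,7) — stop
  → r_3 = 1.6743

ranges = [1.1000, 2.6814, 1.6743]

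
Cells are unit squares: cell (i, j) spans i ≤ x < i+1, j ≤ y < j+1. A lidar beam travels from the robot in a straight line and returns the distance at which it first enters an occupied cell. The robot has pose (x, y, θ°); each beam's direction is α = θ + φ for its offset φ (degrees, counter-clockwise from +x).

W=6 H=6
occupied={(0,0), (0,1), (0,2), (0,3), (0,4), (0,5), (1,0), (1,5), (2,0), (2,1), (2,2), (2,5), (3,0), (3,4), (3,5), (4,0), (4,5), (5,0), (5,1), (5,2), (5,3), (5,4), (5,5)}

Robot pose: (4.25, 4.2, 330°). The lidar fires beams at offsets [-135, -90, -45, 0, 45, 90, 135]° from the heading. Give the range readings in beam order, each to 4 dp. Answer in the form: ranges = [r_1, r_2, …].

ranges = [0.2588, 2.5000, 2.8978, 0.8660, 0.7765, 0.9238, 0.8282]

beam 1: φ=-135°, α=195°
  direction (-0.9659, -0.2588); cell (4,4); t to first gridline: x 0.2588, y 0.7727 (then +1.0353 / +3.8637)
    (3,4) via x @ 0.2588  # hit
  → r_1 = 0.2588
beam 2: φ=-90°, α=240°
  direction (-0.5000, -0.8660); cell (4,4); t to first gridline: x 0.5000, y 0.2309 (then +2.0000 / +1.1547)
    (4,3) via y @ 0.2309
    (3,3) via x @ 0.5000
    (3,2) via y @ 1.3856
    (2,2) via x @ 2.5000  # hit
  → r_2 = 2.5000
beam 3: φ=-45°, α=285°
  direction (0.2588, -0.9659); cell (4,4); t to first gridline: x 2.8978, y 0.2071 (then +3.8637 / +1.0353)
    (4,3) via y @ 0.2071
    (4,2) via y @ 1.2423
    (4,1) via y @ 2.2776
    (5,1) via x @ 2.8978  # hit
  → r_3 = 2.8978
beam 4: φ=0°, α=330°
  direction (0.8660, -0.5000); cell (4,4); t to first gridline: x 0.8660, y 0.4000 (then +1.1547 / +2.0000)
    (4,3) via y @ 0.4000
    (5,3) via x @ 0.8660  # hit
  → r_4 = 0.8660
beam 5: φ=45°, α=15°
  direction (0.9659, 0.2588); cell (4,4); t to first gridline: x 0.7765, y 3.0910 (then +1.0353 / +3.8637)
    (5,4) via x @ 0.7765  # hit
  → r_5 = 0.7765
beam 6: φ=90°, α=60°
  direction (0.5000, 0.8660); cell (4,4); t to first gridline: x 1.5000, y 0.9238 (then +2.0000 / +1.1547)
    (4,5) via y @ 0.9238  # hit
  → r_6 = 0.9238
beam 7: φ=135°, α=105°
  direction (-0.2588, 0.9659); cell (4,4); t to first gridline: x 0.9659, y 0.8282 (then +3.8637 / +1.0353)
    (4,5) via y @ 0.8282  # hit
  → r_7 = 0.8282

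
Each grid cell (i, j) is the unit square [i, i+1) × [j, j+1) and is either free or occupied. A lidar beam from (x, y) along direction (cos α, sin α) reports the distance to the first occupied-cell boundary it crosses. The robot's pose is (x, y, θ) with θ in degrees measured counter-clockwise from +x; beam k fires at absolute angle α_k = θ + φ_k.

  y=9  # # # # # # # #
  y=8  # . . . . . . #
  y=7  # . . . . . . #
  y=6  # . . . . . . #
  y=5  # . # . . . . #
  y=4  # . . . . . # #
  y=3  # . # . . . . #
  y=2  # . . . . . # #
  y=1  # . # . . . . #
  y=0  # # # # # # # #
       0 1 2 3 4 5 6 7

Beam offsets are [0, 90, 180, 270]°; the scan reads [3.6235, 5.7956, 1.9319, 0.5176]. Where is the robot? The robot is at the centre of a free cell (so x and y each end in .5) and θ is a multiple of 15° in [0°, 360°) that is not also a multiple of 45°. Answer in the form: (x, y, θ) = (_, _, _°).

The pose lattice has 43·16 = 688 candidates. Test each by forward raycasting.
  (2.5, 4.5, 105°): beam 1 = 0.5176 ≠ 3.6235 ✗
  (3.5, 8.5, 150°): beam 1 = 1.0000 ≠ 3.6235 ✗
  (5.5, 1.5, 165°): beam 1 = 4.6587 ≠ 3.6235 ✗
  (3.5, 4.5, 240°): beam 1 = 1.0000 ≠ 3.6235 ✗
  (2.5, 8.5, 240°): beam 1 = 3.0000 ≠ 3.6235 ✗
  …
  (4.5, 8.5, 195°): r_1=3.6235, r_2=5.7956, r_3=1.9319, r_4=0.5176 — all match ✓
Only this pose fits every beam.

(x, y, θ) = (4.5, 8.5, 195°)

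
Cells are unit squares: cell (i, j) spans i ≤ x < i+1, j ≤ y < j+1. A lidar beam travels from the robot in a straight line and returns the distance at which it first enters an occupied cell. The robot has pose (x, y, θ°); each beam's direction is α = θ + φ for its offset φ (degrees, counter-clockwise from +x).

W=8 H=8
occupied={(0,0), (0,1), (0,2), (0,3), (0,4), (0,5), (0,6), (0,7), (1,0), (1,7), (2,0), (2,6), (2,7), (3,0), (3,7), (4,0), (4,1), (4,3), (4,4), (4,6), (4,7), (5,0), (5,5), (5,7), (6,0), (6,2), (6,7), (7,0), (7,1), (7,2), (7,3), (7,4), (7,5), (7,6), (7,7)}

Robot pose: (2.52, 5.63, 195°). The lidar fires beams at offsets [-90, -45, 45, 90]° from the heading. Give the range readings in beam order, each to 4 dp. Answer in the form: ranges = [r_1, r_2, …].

ranges = [0.3831, 1.7551, 3.0400, 4.7933]

beam 1: φ=-90°, α=105°
  direction (-0.2588, 0.9659); cell (2,5); t to first gridline: x 2.0091, y 0.3831 (then +3.8637 / +1.0353)
    (2,6) via y @ 0.3831  # hit
  → r_1 = 0.3831
beam 2: φ=-45°, α=150°
  direction (-0.8660, 0.5000); cell (2,5); t to first gridline: x 0.6004, y 0.7400 (then +1.1547 / +2.0000)
    (1,5) via x @ 0.6004
    (1,6) via y @ 0.7400
    (0,6) via x @ 1.7551  # hit
  → r_2 = 1.7551
beam 3: φ=45°, α=240°
  direction (-0.5000, -0.8660); cell (2,5); t to first gridline: x 1.0400, y 0.7275 (then +2.0000 / +1.1547)
    (2,4) via y @ 0.7275
    (1,4) via x @ 1.0400
    (1,3) via y @ 1.8822
    (1,2) via y @ 3.0369
    (0,2) via x @ 3.0400  # hit
  → r_3 = 3.0400
beam 4: φ=90°, α=285°
  direction (0.2588, -0.9659); cell (2,5); t to first gridline: x 1.8546, y 0.6522 (then +3.8637 / +1.0353)
    (2,4) via y @ 0.6522
    (2,3) via y @ 1.6875
    (3,3) via x @ 1.8546
    (3,2) via y @ 2.7228
    (3,1) via y @ 3.7581
    (3,0) via y @ 4.7933  # hit
  → r_4 = 4.7933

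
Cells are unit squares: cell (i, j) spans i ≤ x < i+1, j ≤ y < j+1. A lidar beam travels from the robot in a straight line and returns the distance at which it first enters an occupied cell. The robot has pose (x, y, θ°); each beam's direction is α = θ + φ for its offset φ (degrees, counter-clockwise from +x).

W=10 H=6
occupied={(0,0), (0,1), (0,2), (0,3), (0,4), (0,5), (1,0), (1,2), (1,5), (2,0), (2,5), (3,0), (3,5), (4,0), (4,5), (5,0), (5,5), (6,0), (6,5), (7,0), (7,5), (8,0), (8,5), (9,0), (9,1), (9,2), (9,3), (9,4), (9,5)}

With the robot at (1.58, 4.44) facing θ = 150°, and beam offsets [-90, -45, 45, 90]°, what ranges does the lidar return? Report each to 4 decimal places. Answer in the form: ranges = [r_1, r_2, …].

ranges = [0.6466, 0.5798, 0.6005, 1.1600]

beam 1: φ=-90°, α=60°
  direction (0.5000, 0.8660); cell (1,4); t to first gridline: x 0.8400, y 0.6466 (then +2.0000 / +1.1547)
    (1,5) via y @ 0.6466  # hit
  → r_1 = 0.6466
beam 2: φ=-45°, α=105°
  direction (-0.2588, 0.9659); cell (1,4); t to first gridline: x 2.2409, y 0.5798 (then +3.8637 / +1.0353)
    (1,5) via y @ 0.5798  # hit
  → r_2 = 0.5798
beam 3: φ=45°, α=195°
  direction (-0.9659, -0.2588); cell (1,4); t to first gridline: x 0.6005, y 1.7000 (then +1.0353 / +3.8637)
    (0,4) via x @ 0.6005  # hit
  → r_3 = 0.6005
beam 4: φ=90°, α=240°
  direction (-0.5000, -0.8660); cell (1,4); t to first gridline: x 1.1600, y 0.5081 (then +2.0000 / +1.1547)
    (1,3) via y @ 0.5081
    (0,3) via x @ 1.1600  # hit
  → r_4 = 1.1600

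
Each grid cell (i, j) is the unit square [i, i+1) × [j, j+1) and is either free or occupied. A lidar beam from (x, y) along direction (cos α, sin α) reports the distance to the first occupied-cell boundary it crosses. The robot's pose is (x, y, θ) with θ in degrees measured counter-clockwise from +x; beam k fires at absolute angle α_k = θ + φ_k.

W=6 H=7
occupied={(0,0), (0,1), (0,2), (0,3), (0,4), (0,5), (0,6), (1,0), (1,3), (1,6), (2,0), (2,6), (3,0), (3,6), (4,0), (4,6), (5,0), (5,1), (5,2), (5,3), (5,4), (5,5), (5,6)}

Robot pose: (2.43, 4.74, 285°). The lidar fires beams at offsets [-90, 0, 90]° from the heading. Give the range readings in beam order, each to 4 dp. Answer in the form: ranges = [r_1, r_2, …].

beam 1: φ=-90°, α=195°
  direction (-0.9659, -0.2588); cell (2,4); t to first gridline: x 0.4452, y 2.8591 (then +1.0353 / +3.8637)
    (1,4) via x @ 0.4452
    (0,4) via x @ 1.4804  # hit
  → r_1 = 1.4804
beam 2: φ=0°, α=285°
  direction (0.2588, -0.9659); cell (2,4); t to first gridline: x 2.2023, y 0.7661 (then +3.8637 / +1.0353)
    (2,3) via y @ 0.7661
    (2,2) via y @ 1.8014
    (3,2) via x @ 2.2023
    (3,1) via y @ 2.8367
    (3,0) via y @ 3.8719  # hit
  → r_2 = 3.8719
beam 3: φ=90°, α=15°
  direction (0.9659, 0.2588); cell (2,4); t to first gridline: x 0.5901, y 1.0046 (then +1.0353 / +3.8637)
    (3,4) via x @ 0.5901
    (3,5) via y @ 1.0046
    (4,5) via x @ 1.6254
    (5,5) via x @ 2.6607  # hit
  → r_3 = 2.6607

ranges = [1.4804, 3.8719, 2.6607]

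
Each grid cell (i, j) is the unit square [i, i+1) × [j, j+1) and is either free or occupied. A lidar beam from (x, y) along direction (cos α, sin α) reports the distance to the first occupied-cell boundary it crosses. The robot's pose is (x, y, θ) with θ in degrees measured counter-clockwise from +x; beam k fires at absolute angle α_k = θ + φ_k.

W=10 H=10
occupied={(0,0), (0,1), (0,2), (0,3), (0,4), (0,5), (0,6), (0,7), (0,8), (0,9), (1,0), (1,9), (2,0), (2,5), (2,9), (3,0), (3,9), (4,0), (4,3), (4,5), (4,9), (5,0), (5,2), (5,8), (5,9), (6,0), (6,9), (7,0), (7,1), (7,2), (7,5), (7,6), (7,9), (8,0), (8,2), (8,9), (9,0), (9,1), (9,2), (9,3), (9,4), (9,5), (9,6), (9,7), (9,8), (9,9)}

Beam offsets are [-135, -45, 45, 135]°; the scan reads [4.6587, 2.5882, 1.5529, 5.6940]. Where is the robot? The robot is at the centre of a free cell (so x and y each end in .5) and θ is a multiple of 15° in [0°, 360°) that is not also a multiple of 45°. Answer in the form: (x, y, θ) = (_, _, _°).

(x, y, θ) = (6.5, 7.5, 30°)

Enumerate (i+0.5, j+0.5, θ) over the 54 free cells and 16 admissible headings. For each, cast all 4 beams and compare to the given ranges.
  (1.5, 6.5, 210°): beam 1 = 2.5882 ≠ 4.6587 ✗
  (5.5, 6.5, 105°): beam 1 = 1.7321 ≠ 4.6587 ✗
  (2.5, 7.5, 195°): beam 1 = 1.7321 ≠ 4.6587 ✗
  …
  (6.5, 7.5, 30°): r_1=4.6587, r_2=2.5882, r_3=1.5529, r_4=5.6940 — all match ✓
Only this pose fits every beam.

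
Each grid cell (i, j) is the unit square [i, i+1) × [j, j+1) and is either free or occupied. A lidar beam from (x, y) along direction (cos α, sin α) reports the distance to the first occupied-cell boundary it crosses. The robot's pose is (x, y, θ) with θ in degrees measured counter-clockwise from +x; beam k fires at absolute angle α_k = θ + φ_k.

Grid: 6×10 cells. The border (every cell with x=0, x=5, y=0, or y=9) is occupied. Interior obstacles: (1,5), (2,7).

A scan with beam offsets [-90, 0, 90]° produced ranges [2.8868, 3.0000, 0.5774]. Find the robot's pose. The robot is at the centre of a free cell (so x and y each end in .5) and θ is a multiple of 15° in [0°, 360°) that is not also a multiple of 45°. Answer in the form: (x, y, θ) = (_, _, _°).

Candidates: 30 free-cell centres × 16 headings = 480 poses. Raycast each; keep the one whose scan matches to 4 dp.
  (1.5, 6.5, 300°): beam 1 = 0.5774 ≠ 2.8868 ✗
  (1.5, 8.5, 75°): beam 1 = 3.6235 ≠ 2.8868 ✗
  (1.5, 6.5, 240°): beam 1 = 0.5774 ≠ 2.8868 ✗
  (2.5, 2.5, 150°): beam 1 = 5.0000 ≠ 2.8868 ✗
  …
  (2.5, 5.5, 120°): r_1=2.8868, r_2=3.0000, r_3=0.5774 — all match ✓
Unique over the lattice → pose = (2.5, 5.5, 120°).

(x, y, θ) = (2.5, 5.5, 120°)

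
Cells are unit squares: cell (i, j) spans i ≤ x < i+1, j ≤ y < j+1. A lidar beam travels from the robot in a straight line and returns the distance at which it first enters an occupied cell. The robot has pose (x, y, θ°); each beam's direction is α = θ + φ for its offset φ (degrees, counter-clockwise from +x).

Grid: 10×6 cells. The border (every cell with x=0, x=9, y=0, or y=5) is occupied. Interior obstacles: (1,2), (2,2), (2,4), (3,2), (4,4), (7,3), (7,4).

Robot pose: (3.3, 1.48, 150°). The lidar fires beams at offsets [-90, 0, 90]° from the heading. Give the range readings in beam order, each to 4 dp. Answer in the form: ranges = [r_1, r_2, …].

beam 1: φ=-90°, α=60°
  dir = (cos 60°, sin 60°) = (0.5000, 0.8660); from cell (3,1)
  next x-line at t=1.4000, next y-line at t=0.6004; Δt_x=2.0000, Δt_y=1.1547
    y: enter (3,2) at t=0.6004 ← occupied
  → r_1 = 0.6004
beam 2: φ=0°, α=150°
  dir = (cos 150°, sin 150°) = (-0.8660, 0.5000); from cell (3,1)
  next x-line at t=0.3464, next y-line at t=1.0400; Δt_x=1.1547, Δt_y=2.0000
    x: enter (2,1) at t=0.3464
    y: enter (2,2) at t=1.0400 ← occupied
  → r_2 = 1.0400
beam 3: φ=90°, α=240°
  dir = (cos 240°, sin 240°) = (-0.5000, -0.8660); from cell (3,1)
  next x-line at t=0.6000, next y-line at t=0.5543; Δt_x=2.0000, Δt_y=1.1547
    y: enter (3,0) at t=0.5543 ← occupied
  → r_3 = 0.5543

ranges = [0.6004, 1.0400, 0.5543]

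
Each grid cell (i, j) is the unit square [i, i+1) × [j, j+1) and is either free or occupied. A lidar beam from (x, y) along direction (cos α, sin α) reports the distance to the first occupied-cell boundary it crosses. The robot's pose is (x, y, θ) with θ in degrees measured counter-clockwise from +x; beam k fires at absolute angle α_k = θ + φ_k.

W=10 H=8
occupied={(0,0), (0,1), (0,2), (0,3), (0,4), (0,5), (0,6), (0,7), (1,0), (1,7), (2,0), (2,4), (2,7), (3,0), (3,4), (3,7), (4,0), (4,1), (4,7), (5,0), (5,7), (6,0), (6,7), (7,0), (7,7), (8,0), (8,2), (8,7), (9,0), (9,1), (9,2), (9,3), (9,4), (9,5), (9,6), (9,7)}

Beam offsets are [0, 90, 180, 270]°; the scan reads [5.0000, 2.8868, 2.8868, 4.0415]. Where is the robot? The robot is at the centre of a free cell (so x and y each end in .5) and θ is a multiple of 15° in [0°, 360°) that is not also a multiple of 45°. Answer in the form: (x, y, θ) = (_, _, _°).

(x, y, θ) = (6.5, 3.5, 210°)

Candidates: 44 free-cell centres × 16 headings = 704 poses. Raycast each; keep the one whose scan matches to 4 dp.
  (8.5, 5.5, 15°): beam 1 = 0.5176 ≠ 5.0000 ✗
  (6.5, 1.5, 345°): beam 1 = 1.9319 ≠ 5.0000 ✗
  (8.5, 4.5, 285°): beam 1 = 1.5529 ≠ 5.0000 ✗
  …
  (6.5, 3.5, 210°): r_1=5.0000, r_2=2.8868, r_3=2.8868, r_4=4.0415 — all match ✓
Unique over the lattice → pose = (6.5, 3.5, 210°).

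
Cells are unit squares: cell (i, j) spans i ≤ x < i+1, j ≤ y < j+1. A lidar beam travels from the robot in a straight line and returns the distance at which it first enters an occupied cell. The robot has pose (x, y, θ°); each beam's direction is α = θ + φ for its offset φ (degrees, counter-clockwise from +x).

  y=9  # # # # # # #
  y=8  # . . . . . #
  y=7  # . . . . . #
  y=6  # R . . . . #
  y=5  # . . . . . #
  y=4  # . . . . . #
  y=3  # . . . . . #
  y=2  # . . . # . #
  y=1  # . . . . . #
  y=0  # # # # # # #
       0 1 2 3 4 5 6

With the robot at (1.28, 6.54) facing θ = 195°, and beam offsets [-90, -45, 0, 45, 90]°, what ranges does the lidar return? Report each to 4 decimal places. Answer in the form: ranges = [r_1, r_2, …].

ranges = [1.0818, 0.3233, 0.2899, 0.5600, 5.7354]

beam 1: φ=-90°, α=105°
  direction (-0.2588, 0.9659); cell (1,6); t to first gridline: x 1.0818, y 0.4762 (then +3.8637 / +1.0353)
    (1,7) via y @ 0.4762
    (0,7) via x @ 1.0818  # hit
  → r_1 = 1.0818
beam 2: φ=-45°, α=150°
  direction (-0.8660, 0.5000); cell (1,6); t to first gridline: x 0.3233, y 0.9200 (then +1.1547 / +2.0000)
    (0,6) via x @ 0.3233  # hit
  → r_2 = 0.3233
beam 3: φ=0°, α=195°
  direction (-0.9659, -0.2588); cell (1,6); t to first gridline: x 0.2899, y 2.0864 (then +1.0353 / +3.8637)
    (0,6) via x @ 0.2899  # hit
  → r_3 = 0.2899
beam 4: φ=45°, α=240°
  direction (-0.5000, -0.8660); cell (1,6); t to first gridline: x 0.5600, y 0.6235 (then +2.0000 / +1.1547)
    (0,6) via x @ 0.5600  # hit
  → r_4 = 0.5600
beam 5: φ=90°, α=285°
  direction (0.2588, -0.9659); cell (1,6); t to first gridline: x 2.7819, y 0.5590 (then +3.8637 / +1.0353)
    (1,5) via y @ 0.5590
    (1,4) via y @ 1.5943
    (1,3) via y @ 2.6296
    (2,3) via x @ 2.7819
    (2,2) via y @ 3.6649
    (2,1) via y @ 4.7002
    (2,0) via y @ 5.7354  # hit
  → r_5 = 5.7354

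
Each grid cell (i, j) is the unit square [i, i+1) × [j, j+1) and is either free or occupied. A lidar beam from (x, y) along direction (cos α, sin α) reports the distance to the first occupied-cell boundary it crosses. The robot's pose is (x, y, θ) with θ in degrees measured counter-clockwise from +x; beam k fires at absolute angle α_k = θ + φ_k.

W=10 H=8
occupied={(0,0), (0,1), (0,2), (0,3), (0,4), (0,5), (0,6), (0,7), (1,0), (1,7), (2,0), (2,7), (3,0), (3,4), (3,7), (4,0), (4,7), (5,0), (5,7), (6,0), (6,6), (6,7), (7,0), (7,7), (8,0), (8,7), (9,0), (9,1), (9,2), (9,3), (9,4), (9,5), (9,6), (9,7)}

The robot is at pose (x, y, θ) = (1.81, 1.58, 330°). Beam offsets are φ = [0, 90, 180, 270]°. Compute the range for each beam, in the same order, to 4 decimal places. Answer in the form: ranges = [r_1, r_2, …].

beam 1: φ=0°, α=330°
  dir = (cos 330°, sin 330°) = (0.8660, -0.5000); from cell (1,1)
  next x-line at t=0.2194, next y-line at t=1.1600; Δt_x=1.1547, Δt_y=2.0000
    x: enter (2,1) at t=0.2194
    y: enter (2,0) at t=1.1600 ← occupied
  → r_1 = 1.1600
beam 2: φ=90°, α=60°
  dir = (cos 60°, sin 60°) = (0.5000, 0.8660); from cell (1,1)
  next x-line at t=0.3800, next y-line at t=0.4850; Δt_x=2.0000, Δt_y=1.1547
    x: enter (2,1) at t=0.3800
    y: enter (2,2) at t=0.4850
    y: enter (2,3) at t=1.6397
    x: enter (3,3) at t=2.3800
    y: enter (3,4) at t=2.7944 ← occupied
  → r_2 = 2.7944
beam 3: φ=180°, α=150°
  dir = (cos 150°, sin 150°) = (-0.8660, 0.5000); from cell (1,1)
  next x-line at t=0.9353, next y-line at t=0.8400; Δt_x=1.1547, Δt_y=2.0000
    y: enter (1,2) at t=0.8400
    x: enter (0,2) at t=0.9353 ← occupied
  → r_3 = 0.9353
beam 4: φ=270°, α=240°
  dir = (cos 240°, sin 240°) = (-0.5000, -0.8660); from cell (1,1)
  next x-line at t=1.6200, next y-line at t=0.6697; Δt_x=2.0000, Δt_y=1.1547
    y: enter (1,0) at t=0.6697 ← occupied
  → r_4 = 0.6697

ranges = [1.1600, 2.7944, 0.9353, 0.6697]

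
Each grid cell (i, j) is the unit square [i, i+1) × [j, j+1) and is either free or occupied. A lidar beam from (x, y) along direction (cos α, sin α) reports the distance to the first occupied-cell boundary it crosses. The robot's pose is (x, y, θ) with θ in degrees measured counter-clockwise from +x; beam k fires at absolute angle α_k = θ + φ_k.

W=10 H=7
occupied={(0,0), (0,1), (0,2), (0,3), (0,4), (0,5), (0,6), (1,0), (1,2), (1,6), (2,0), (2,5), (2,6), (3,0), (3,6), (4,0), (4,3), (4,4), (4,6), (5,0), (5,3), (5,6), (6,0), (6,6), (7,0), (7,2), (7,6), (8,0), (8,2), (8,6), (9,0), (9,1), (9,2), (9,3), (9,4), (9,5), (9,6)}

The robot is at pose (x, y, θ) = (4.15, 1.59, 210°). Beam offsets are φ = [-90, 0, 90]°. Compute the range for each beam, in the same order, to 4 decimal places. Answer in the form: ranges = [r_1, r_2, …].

ranges = [3.9375, 1.1800, 0.6813]

beam 1: φ=-90°, α=120°
  dir = (cos 120°, sin 120°) = (-0.5000, 0.8660); from cell (4,1)
  next x-line at t=0.3000, next y-line at t=0.4734; Δt_x=2.0000, Δt_y=1.1547
    x: enter (3,1) at t=0.3000
    y: enter (3,2) at t=0.4734
    y: enter (3,3) at t=1.6281
    x: enter (2,3) at t=2.3000
    y: enter (2,4) at t=2.7828
    y: enter (2,5) at t=3.9375 ← occupied
  → r_1 = 3.9375
beam 2: φ=0°, α=210°
  dir = (cos 210°, sin 210°) = (-0.8660, -0.5000); from cell (4,1)
  next x-line at t=0.1732, next y-line at t=1.1800; Δt_x=1.1547, Δt_y=2.0000
    x: enter (3,1) at t=0.1732
    y: enter (3,0) at t=1.1800 ← occupied
  → r_2 = 1.1800
beam 3: φ=90°, α=300°
  dir = (cos 300°, sin 300°) = (0.5000, -0.8660); from cell (4,1)
  next x-line at t=1.7000, next y-line at t=0.6813; Δt_x=2.0000, Δt_y=1.1547
    y: enter (4,0) at t=0.6813 ← occupied
  → r_3 = 0.6813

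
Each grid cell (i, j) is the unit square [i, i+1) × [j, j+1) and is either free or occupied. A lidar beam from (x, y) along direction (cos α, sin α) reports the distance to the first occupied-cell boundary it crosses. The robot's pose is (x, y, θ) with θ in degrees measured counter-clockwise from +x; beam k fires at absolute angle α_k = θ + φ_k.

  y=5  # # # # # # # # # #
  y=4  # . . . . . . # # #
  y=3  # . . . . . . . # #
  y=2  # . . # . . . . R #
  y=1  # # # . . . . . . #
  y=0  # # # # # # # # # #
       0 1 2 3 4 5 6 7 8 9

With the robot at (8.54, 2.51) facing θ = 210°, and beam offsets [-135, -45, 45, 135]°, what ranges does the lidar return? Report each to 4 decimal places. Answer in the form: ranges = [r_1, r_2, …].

ranges = [0.5073, 7.8060, 1.5633, 0.4762]

beam 1: φ=-135°, α=75°
  d=(0.2588,0.9659)  start (8,2)  tX=1.7773 tY=0.5073  stride 1/|dx|=3.8637 1/|dy|=1.0353
    cross y-line → (8,3), t=0.5073 (wall)
  → r_1 = 0.5073
beam 2: φ=-45°, α=165°
  d=(-0.9659,0.2588)  start (8,2)  tX=0.5590 tY=1.8932  stride 1/|dx|=1.0353 1/|dy|=3.8637
    cross x-line → (7,2), t=0.5590
    cross x-line → (6,2), t=1.5943
    cross y-line → (6,3), t=1.8932
    cross x-line → (5,3), t=2.6296
    cross x-line → (4,3), t=3.6649
    cross x-line → (3,3), t=4.7002
    cross x-line → (2,3), t=5.7354
    cross y-line → (2,4), t=5.7569
    cross x-line → (1,4), t=6.7707
    cross x-line → (0,4), t=7.8060 (wall)
  → r_2 = 7.8060
beam 3: φ=45°, α=255°
  d=(-0.2588,-0.9659)  start (8,2)  tX=2.0864 tY=0.5280  stride 1/|dx|=3.8637 1/|dy|=1.0353
    cross y-line → (8,1), t=0.5280
    cross y-line → (8,0), t=1.5633 (wall)
  → r_3 = 1.5633
beam 4: φ=135°, α=345°
  d=(0.9659,-0.2588)  start (8,2)  tX=0.4762 tY=1.9705  stride 1/|dx|=1.0353 1/|dy|=3.8637
    cross x-line → (9,2), t=0.4762 (wall)
  → r_4 = 0.4762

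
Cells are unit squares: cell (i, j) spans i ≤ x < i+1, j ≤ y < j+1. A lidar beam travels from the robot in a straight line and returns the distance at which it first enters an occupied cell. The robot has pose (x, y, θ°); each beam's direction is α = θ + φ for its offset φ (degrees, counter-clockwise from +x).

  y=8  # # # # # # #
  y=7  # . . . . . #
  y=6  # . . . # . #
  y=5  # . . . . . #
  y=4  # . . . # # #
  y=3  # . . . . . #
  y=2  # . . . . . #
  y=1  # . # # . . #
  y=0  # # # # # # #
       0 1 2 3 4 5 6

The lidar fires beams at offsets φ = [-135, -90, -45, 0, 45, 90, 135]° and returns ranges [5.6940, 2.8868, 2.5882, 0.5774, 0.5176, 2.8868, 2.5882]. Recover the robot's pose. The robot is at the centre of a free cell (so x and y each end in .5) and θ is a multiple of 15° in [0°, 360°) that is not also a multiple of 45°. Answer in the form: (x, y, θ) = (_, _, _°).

(x, y, θ) = (3.5, 2.5, 240°)

Candidates: 30 free-cell centres × 16 headings = 480 poses. Raycast each; keep the one whose scan matches to 4 dp.
  (1.5, 6.5, 285°): beam 1 = 0.5774 ≠ 5.6940 ✗
  (1.5, 1.5, 75°): beam 1 = 0.5774 ≠ 5.6940 ✗
  (5.5, 5.5, 195°): beam 1 = 1.0000 ≠ 5.6940 ✗
  …
  (3.5, 2.5, 240°): r_1=5.6940, r_2=2.8868, r_3=2.5882, r_4=0.5774, r_5=0.5176, r_6=2.8868, r_7=2.5882 — all match ✓
Unique over the lattice → pose = (3.5, 2.5, 240°).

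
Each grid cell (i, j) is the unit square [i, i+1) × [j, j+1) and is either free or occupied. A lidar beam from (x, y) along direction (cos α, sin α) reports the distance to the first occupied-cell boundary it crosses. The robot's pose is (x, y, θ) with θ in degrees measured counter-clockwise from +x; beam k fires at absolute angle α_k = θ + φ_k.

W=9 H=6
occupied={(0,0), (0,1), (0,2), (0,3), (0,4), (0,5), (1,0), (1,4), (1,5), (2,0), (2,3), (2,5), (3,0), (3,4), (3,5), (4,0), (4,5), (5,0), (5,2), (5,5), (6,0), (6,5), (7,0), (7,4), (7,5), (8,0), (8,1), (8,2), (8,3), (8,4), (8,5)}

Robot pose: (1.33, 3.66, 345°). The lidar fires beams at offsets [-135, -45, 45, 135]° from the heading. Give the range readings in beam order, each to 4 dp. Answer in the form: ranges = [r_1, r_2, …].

ranges = [0.3811, 3.0715, 0.6800, 0.3926]

beam 1: φ=-135°, α=210°
  dir = (cos 210°, sin 210°) = (-0.8660, -0.5000); from cell (1,3)
  next x-line at t=0.3811, next y-line at t=1.3200; Δt_x=1.1547, Δt_y=2.0000
    x: enter (0,3) at t=0.3811 ← occupied
  → r_1 = 0.3811
beam 2: φ=-45°, α=300°
  dir = (cos 300°, sin 300°) = (0.5000, -0.8660); from cell (1,3)
  next x-line at t=1.3400, next y-line at t=0.7621; Δt_x=2.0000, Δt_y=1.1547
    y: enter (1,2) at t=0.7621
    x: enter (2,2) at t=1.3400
    y: enter (2,1) at t=1.9168
    y: enter (2,0) at t=3.0715 ← occupied
  → r_2 = 3.0715
beam 3: φ=45°, α=30°
  dir = (cos 30°, sin 30°) = (0.8660, 0.5000); from cell (1,3)
  next x-line at t=0.7736, next y-line at t=0.6800; Δt_x=1.1547, Δt_y=2.0000
    y: enter (1,4) at t=0.6800 ← occupied
  → r_3 = 0.6800
beam 4: φ=135°, α=120°
  dir = (cos 120°, sin 120°) = (-0.5000, 0.8660); from cell (1,3)
  next x-line at t=0.6600, next y-line at t=0.3926; Δt_x=2.0000, Δt_y=1.1547
    y: enter (1,4) at t=0.3926 ← occupied
  → r_4 = 0.3926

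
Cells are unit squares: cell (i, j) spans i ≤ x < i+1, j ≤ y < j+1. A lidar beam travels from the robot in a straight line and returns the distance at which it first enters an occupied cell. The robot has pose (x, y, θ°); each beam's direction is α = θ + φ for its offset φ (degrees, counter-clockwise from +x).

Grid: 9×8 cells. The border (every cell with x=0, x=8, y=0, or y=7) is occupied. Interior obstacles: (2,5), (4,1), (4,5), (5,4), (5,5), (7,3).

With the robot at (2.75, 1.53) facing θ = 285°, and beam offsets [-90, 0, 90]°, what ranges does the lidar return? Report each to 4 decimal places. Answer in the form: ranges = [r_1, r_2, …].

ranges = [1.8117, 0.5487, 1.2941]

beam 1: φ=-90°, α=195°
  direction (-0.9659, -0.2588); cell (2,1); t to first gridline: x 0.7765, y 2.0478 (then +1.0353 / +3.8637)
    (1,1) via x @ 0.7765
    (0,1) via x @ 1.8117  # hit
  → r_1 = 1.8117
beam 2: φ=0°, α=285°
  direction (0.2588, -0.9659); cell (2,1); t to first gridline: x 0.9659, y 0.5487 (then +3.8637 / +1.0353)
    (2,0) via y @ 0.5487  # hit
  → r_2 = 0.5487
beam 3: φ=90°, α=15°
  direction (0.9659, 0.2588); cell (2,1); t to first gridline: x 0.2588, y 1.8159 (then +1.0353 / +3.8637)
    (3,1) via x @ 0.2588
    (4,1) via x @ 1.2941  # hit
  → r_3 = 1.2941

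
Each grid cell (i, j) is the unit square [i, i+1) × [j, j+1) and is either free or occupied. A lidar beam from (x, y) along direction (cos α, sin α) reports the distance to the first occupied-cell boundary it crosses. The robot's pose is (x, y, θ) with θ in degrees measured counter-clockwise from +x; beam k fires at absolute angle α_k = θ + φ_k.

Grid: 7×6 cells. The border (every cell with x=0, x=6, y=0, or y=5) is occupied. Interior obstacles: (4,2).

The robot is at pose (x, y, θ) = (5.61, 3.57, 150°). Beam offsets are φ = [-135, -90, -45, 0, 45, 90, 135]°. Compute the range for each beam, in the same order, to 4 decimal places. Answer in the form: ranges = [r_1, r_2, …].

ranges = [0.4038, 0.7800, 1.4804, 2.8600, 4.7726, 1.2200, 1.5068]

beam 1: φ=-135°, α=15°
  cosα=0.9659 sinα=0.2588 | (5,3) | tMaxX 0.4038 tMaxY 1.6614 | tΔX 1.0353 tΔY 3.8637
    t=0.4038 [x] (6,3) — stop
  → r_1 = 0.4038
beam 2: φ=-90°, α=60°
  cosα=0.5000 sinα=0.8660 | (5,3) | tMaxX 0.7800 tMaxY 0.4965 | tΔX 2.0000 tΔY 1.1547
    t=0.4965 [y] (5,4)
    t=0.7800 [x] (6,4) — stop
  → r_2 = 0.7800
beam 3: φ=-45°, α=105°
  cosα=-0.2588 sinα=0.9659 | (5,3) | tMaxX 2.3569 tMaxY 0.4452 | tΔX 3.8637 tΔY 1.0353
    t=0.4452 [y] (5,4)
    t=1.4804 [y] (5,5) — stop
  → r_3 = 1.4804
beam 4: φ=0°, α=150°
  cosα=-0.8660 sinα=0.5000 | (5,3) | tMaxX 0.7044 tMaxY 0.8600 | tΔX 1.1547 tΔY 2.0000
    t=0.7044 [x] (4,3)
    t=0.8600 [y] (4,4)
    t=1.8591 [x] (3,4)
    t=2.8600 [y] (3,5) — stop
  → r_4 = 2.8600
beam 5: φ=45°, α=195°
  cosα=-0.9659 sinα=-0.2588 | (5,3) | tMaxX 0.6315 tMaxY 2.2023 | tΔX 1.0353 tΔY 3.8637
    t=0.6315 [x] (4,3)
    t=1.6668 [x] (3,3)
    t=2.2023 [y] (3,2)
    t=2.7021 [x] (2,2)
    t=3.7373 [x] (1,2)
    t=4.7726 [x] (0,2) — stop
  → r_5 = 4.7726
beam 6: φ=90°, α=240°
  cosα=-0.5000 sinα=-0.8660 | (5,3) | tMaxX 1.2200 tMaxY 0.6582 | tΔX 2.0000 tΔY 1.1547
    t=0.6582 [y] (5,2)
    t=1.2200 [x] (4,2) — stop
  → r_6 = 1.2200
beam 7: φ=135°, α=285°
  cosα=0.2588 sinα=-0.9659 | (5,3) | tMaxX 1.5068 tMaxY 0.5901 | tΔX 3.8637 tΔY 1.0353
    t=0.5901 [y] (5,2)
    t=1.5068 [x] (6,2) — stop
  → r_7 = 1.5068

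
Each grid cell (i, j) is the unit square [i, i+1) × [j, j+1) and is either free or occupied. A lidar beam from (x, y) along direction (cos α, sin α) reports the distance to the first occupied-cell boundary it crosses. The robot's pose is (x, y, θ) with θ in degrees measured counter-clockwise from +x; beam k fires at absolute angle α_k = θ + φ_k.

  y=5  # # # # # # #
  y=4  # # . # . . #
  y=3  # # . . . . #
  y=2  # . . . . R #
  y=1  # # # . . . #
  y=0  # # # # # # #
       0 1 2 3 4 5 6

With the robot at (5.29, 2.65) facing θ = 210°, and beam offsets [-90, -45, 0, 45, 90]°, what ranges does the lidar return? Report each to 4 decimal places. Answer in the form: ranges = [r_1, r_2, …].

beam 1: φ=-90°, α=120°
  d=(-0.5000,0.8660)  start (5,2)  tX=0.5800 tY=0.4041  stride 1/|dx|=2.0000 1/|dy|=1.1547
    cross y-line → (5,3), t=0.4041
    cross x-line → (4,3), t=0.5800
    cross y-line → (4,4), t=1.5588
    cross x-line → (3,4), t=2.5800 (wall)
  → r_1 = 2.5800
beam 2: φ=-45°, α=165°
  d=(-0.9659,0.2588)  start (5,2)  tX=0.3002 tY=1.3523  stride 1/|dx|=1.0353 1/|dy|=3.8637
    cross x-line → (4,2), t=0.3002
    cross x-line → (3,2), t=1.3355
    cross y-line → (3,3), t=1.3523
    cross x-line → (2,3), t=2.3708
    cross x-line → (1,3), t=3.4061 (wall)
  → r_2 = 3.4061
beam 3: φ=0°, α=210°
  d=(-0.8660,-0.5000)  start (5,2)  tX=0.3349 tY=1.3000  stride 1/|dx|=1.1547 1/|dy|=2.0000
    cross x-line → (4,2), t=0.3349
    cross y-line → (4,1), t=1.3000
    cross x-line → (3,1), t=1.4896
    cross x-line → (2,1), t=2.6443 (wall)
  → r_3 = 2.6443
beam 4: φ=45°, α=255°
  d=(-0.2588,-0.9659)  start (5,2)  tX=1.1205 tY=0.6729  stride 1/|dx|=3.8637 1/|dy|=1.0353
    cross y-line → (5,1), t=0.6729
    cross x-line → (4,1), t=1.1205
    cross y-line → (4,0), t=1.7082 (wall)
  → r_4 = 1.7082
beam 5: φ=90°, α=300°
  d=(0.5000,-0.8660)  start (5,2)  tX=1.4200 tY=0.7506  stride 1/|dx|=2.0000 1/|dy|=1.1547
    cross y-line → (5,1), t=0.7506
    cross x-line → (6,1), t=1.4200 (wall)
  → r_5 = 1.4200

ranges = [2.5800, 3.4061, 2.6443, 1.7082, 1.4200]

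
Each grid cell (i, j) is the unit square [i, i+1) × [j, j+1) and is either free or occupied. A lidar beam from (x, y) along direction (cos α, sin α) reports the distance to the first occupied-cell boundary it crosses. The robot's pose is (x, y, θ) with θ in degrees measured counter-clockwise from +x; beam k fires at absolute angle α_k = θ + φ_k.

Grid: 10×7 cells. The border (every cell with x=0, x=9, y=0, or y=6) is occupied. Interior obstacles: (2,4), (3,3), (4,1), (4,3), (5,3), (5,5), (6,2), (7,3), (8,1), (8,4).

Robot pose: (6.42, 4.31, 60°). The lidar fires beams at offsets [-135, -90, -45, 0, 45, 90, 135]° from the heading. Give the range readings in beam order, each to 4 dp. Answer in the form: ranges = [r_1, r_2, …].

ranges = [1.3562, 0.6697, 1.6357, 1.9514, 1.6228, 1.3800, 1.1977]

beam 1: φ=-135°, α=285°
  direction (0.2588, -0.9659); cell (6,4); t to first gridline: x 2.2409, y 0.3209 (then +3.8637 / +1.0353)
    (6,3) via y @ 0.3209
    (6,2) via y @ 1.3562  # hit
  → r_1 = 1.3562
beam 2: φ=-90°, α=330°
  direction (0.8660, -0.5000); cell (6,4); t to first gridline: x 0.6697, y 0.6200 (then +1.1547 / +2.0000)
    (6,3) via y @ 0.6200
    (7,3) via x @ 0.6697  # hit
  → r_2 = 0.6697
beam 3: φ=-45°, α=15°
  direction (0.9659, 0.2588); cell (6,4); t to first gridline: x 0.6005, y 2.6660 (then +1.0353 / +3.8637)
    (7,4) via x @ 0.6005
    (8,4) via x @ 1.6357  # hit
  → r_3 = 1.6357
beam 4: φ=0°, α=60°
  direction (0.5000, 0.8660); cell (6,4); t to first gridline: x 1.1600, y 0.7967 (then +2.0000 / +1.1547)
    (6,5) via y @ 0.7967
    (7,5) via x @ 1.1600
    (7,6) via y @ 1.9514  # hit
  → r_4 = 1.9514
beam 5: φ=45°, α=105°
  direction (-0.2588, 0.9659); cell (6,4); t to first gridline: x 1.6228, y 0.7143 (then +3.8637 / +1.0353)
    (6,5) via y @ 0.7143
    (5,5) via x @ 1.6228  # hit
  → r_5 = 1.6228
beam 6: φ=90°, α=150°
  direction (-0.8660, 0.5000); cell (6,4); t to first gridline: x 0.4850, y 1.3800 (then +1.1547 / +2.0000)
    (5,4) via x @ 0.4850
    (5,5) via y @ 1.3800  # hit
  → r_6 = 1.3800
beam 7: φ=135°, α=195°
  direction (-0.9659, -0.2588); cell (6,4); t to first gridline: x 0.4348, y 1.1977 (then +1.0353 / +3.8637)
    (5,4) via x @ 0.4348
    (5,3) via y @ 1.1977  # hit
  → r_7 = 1.1977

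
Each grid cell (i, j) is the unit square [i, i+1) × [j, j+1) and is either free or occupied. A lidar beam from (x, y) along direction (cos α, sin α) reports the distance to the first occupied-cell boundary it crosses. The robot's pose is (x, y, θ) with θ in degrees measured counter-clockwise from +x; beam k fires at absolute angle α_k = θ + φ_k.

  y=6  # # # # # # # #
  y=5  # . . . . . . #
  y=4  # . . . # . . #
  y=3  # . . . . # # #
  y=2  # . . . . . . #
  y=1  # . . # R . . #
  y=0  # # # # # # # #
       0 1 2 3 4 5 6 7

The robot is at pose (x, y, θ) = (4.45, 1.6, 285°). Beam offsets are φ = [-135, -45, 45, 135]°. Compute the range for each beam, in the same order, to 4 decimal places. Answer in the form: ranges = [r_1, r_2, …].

beam 1: φ=-135°, α=150°
  dir = (cos 150°, sin 150°) = (-0.8660, 0.5000); from cell (4,1)
  next x-line at t=0.5196, next y-line at t=0.8000; Δt_x=1.1547, Δt_y=2.0000
    x: enter (3,1) at t=0.5196 ← occupied
  → r_1 = 0.5196
beam 2: φ=-45°, α=240°
  dir = (cos 240°, sin 240°) = (-0.5000, -0.8660); from cell (4,1)
  next x-line at t=0.9000, next y-line at t=0.6928; Δt_x=2.0000, Δt_y=1.1547
    y: enter (4,0) at t=0.6928 ← occupied
  → r_2 = 0.6928
beam 3: φ=45°, α=330°
  dir = (cos 330°, sin 330°) = (0.8660, -0.5000); from cell (4,1)
  next x-line at t=0.6351, next y-line at t=1.2000; Δt_x=1.1547, Δt_y=2.0000
    x: enter (5,1) at t=0.6351
    y: enter (5,0) at t=1.2000 ← occupied
  → r_3 = 1.2000
beam 4: φ=135°, α=60°
  dir = (cos 60°, sin 60°) = (0.5000, 0.8660); from cell (4,1)
  next x-line at t=1.1000, next y-line at t=0.4619; Δt_x=2.0000, Δt_y=1.1547
    y: enter (4,2) at t=0.4619
    x: enter (5,2) at t=1.1000
    y: enter (5,3) at t=1.6166 ← occupied
  → r_4 = 1.6166

ranges = [0.5196, 0.6928, 1.2000, 1.6166]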